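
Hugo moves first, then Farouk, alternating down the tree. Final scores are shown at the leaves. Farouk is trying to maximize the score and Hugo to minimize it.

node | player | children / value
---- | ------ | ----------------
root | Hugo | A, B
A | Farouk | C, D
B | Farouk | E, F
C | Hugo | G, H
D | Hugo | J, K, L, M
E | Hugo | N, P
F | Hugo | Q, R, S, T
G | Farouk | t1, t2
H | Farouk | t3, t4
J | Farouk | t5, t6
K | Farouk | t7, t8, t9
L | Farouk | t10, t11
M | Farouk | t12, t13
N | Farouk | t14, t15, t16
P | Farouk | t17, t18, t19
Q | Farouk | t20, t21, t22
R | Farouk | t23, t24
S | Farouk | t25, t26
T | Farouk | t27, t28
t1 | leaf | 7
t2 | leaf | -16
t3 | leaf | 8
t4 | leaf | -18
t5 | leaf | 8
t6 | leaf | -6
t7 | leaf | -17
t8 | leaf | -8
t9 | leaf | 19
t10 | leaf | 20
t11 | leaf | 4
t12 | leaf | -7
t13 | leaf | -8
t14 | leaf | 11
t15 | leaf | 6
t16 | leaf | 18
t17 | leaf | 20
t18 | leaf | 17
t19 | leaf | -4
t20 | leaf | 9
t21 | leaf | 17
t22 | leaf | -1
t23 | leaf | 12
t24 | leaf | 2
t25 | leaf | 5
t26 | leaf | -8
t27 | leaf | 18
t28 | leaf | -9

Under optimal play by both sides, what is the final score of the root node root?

G (Farouk): max(7, -16) = 7
H (Farouk): max(8, -18) = 8
C (Hugo): min(7, 8) = 7
J (Farouk): max(8, -6) = 8
K (Farouk): max(-17, -8, 19) = 19
L (Farouk): max(20, 4) = 20
M (Farouk): max(-7, -8) = -7
D (Hugo): min(8, 19, 20, -7) = -7
A (Farouk): max(7, -7) = 7
N (Farouk): max(11, 6, 18) = 18
P (Farouk): max(20, 17, -4) = 20
E (Hugo): min(18, 20) = 18
Q (Farouk): max(9, 17, -1) = 17
R (Farouk): max(12, 2) = 12
S (Farouk): max(5, -8) = 5
T (Farouk): max(18, -9) = 18
F (Hugo): min(17, 12, 5, 18) = 5
B (Farouk): max(18, 5) = 18
root (Hugo): min(7, 18) = 7

7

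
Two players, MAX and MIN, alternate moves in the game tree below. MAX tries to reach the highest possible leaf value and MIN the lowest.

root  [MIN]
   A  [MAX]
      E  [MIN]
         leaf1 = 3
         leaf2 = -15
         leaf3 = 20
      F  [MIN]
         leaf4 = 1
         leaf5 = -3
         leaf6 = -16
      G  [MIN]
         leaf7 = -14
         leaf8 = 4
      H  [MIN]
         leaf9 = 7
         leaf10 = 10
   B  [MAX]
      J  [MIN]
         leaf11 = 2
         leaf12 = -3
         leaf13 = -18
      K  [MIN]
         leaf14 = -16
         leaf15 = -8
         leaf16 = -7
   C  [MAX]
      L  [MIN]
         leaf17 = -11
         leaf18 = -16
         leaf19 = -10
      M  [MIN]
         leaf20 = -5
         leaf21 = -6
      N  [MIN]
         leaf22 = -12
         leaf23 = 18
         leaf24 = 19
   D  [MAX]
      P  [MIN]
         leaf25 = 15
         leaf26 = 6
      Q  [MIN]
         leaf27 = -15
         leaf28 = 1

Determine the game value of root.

-16

E (MIN): min(3, -15, 20) = -15
F (MIN): min(1, -3, -16) = -16
G (MIN): min(-14, 4) = -14
H (MIN): min(7, 10) = 7
A (MAX): max(-15, -16, -14, 7) = 7
J (MIN): min(2, -3, -18) = -18
K (MIN): min(-16, -8, -7) = -16
B (MAX): max(-18, -16) = -16
L (MIN): min(-11, -16, -10) = -16
M (MIN): min(-5, -6) = -6
N (MIN): min(-12, 18, 19) = -12
C (MAX): max(-16, -6, -12) = -6
P (MIN): min(15, 6) = 6
Q (MIN): min(-15, 1) = -15
D (MAX): max(6, -15) = 6
root (MIN): min(7, -16, -6, 6) = -16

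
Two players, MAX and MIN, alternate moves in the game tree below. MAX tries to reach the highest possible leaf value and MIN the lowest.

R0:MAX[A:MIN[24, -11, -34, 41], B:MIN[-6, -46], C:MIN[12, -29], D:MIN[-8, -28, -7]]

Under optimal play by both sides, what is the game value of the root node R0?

-28

A (MIN): min(24, -11, -34, 41) = -34
B (MIN): min(-6, -46) = -46
C (MIN): min(12, -29) = -29
D (MIN): min(-8, -28, -7) = -28
R0 (MAX): max(-34, -46, -29, -28) = -28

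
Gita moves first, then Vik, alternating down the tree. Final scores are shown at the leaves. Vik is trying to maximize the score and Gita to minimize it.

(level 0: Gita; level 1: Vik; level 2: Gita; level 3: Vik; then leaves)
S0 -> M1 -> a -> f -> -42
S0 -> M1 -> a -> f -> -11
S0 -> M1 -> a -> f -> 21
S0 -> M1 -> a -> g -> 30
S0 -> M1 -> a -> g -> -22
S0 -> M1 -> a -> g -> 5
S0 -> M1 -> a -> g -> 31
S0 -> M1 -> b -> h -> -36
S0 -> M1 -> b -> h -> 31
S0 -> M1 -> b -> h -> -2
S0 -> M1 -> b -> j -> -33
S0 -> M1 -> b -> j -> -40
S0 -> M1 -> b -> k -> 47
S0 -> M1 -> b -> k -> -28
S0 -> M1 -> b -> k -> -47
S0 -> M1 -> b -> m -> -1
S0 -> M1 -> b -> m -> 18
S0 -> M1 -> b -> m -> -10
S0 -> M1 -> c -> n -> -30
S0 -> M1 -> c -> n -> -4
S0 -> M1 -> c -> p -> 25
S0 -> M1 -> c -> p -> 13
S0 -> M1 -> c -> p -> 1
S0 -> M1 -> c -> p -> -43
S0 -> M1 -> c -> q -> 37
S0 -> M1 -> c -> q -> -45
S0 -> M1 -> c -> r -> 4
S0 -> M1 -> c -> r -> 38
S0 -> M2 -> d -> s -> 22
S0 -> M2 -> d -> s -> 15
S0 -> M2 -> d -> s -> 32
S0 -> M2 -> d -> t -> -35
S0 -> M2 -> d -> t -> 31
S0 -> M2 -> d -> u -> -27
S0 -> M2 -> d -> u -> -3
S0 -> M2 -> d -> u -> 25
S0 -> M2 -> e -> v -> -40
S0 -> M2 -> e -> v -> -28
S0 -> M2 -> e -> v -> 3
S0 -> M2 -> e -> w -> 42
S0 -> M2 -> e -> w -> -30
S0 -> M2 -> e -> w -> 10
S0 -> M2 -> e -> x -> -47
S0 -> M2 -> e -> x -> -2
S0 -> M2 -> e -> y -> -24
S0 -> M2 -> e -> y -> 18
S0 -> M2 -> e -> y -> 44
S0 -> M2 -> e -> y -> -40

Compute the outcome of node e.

v (Vik): max(-40, -28, 3) = 3
w (Vik): max(42, -30, 10) = 42
x (Vik): max(-47, -2) = -2
y (Vik): max(-24, 18, 44, -40) = 44
e (Gita): min(3, 42, -2, 44) = -2

-2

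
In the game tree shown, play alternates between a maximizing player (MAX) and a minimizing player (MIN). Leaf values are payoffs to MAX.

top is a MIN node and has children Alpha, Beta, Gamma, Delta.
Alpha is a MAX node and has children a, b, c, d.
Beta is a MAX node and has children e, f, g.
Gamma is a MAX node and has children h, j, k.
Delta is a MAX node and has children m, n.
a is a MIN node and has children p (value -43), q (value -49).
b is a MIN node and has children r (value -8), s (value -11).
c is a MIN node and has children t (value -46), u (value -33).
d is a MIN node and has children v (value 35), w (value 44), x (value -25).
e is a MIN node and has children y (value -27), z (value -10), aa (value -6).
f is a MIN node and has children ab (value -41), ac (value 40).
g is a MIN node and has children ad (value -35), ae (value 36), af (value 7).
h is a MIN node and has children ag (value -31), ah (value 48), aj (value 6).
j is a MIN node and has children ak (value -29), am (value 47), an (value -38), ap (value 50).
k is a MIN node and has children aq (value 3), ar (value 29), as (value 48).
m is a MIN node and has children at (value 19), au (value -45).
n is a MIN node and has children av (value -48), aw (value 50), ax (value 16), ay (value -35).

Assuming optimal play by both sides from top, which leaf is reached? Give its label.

a (MIN): min(-43, -49) = -49
b (MIN): min(-8, -11) = -11
c (MIN): min(-46, -33) = -46
d (MIN): min(35, 44, -25) = -25
Alpha (MAX): max(-49, -11, -46, -25) = -11
e (MIN): min(-27, -10, -6) = -27
f (MIN): min(-41, 40) = -41
g (MIN): min(-35, 36, 7) = -35
Beta (MAX): max(-27, -41, -35) = -27
h (MIN): min(-31, 48, 6) = -31
j (MIN): min(-29, 47, -38, 50) = -38
k (MIN): min(3, 29, 48) = 3
Gamma (MAX): max(-31, -38, 3) = 3
m (MIN): min(19, -45) = -45
n (MIN): min(-48, 50, 16, -35) = -48
Delta (MAX): max(-45, -48) = -45
top (MIN): min(-11, -27, 3, -45) = -45
At top, MIN picks Delta (lowest: -45).
At Delta, MAX picks m (highest: -45).
At m, MIN picks au (lowest: -45).
Terminal value -45.

au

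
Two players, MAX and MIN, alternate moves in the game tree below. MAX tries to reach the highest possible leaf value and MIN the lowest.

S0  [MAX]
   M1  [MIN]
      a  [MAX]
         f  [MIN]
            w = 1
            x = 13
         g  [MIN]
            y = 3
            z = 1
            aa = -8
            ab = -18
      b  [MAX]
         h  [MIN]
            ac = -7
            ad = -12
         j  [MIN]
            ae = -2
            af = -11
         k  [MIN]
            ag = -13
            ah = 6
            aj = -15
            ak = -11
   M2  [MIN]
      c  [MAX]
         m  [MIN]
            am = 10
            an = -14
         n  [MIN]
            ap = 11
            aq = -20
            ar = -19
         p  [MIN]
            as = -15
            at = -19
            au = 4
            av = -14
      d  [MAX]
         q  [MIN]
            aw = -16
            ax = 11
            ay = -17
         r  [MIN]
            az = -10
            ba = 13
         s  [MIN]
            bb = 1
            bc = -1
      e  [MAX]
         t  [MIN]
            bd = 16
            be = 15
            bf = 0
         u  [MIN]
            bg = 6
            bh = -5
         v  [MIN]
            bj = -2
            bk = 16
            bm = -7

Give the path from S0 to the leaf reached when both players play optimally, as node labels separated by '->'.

S0 -> M1 -> b -> j -> af

f (MIN): min(1, 13) = 1
g (MIN): min(3, 1, -8, -18) = -18
a (MAX): max(1, -18) = 1
h (MIN): min(-7, -12) = -12
j (MIN): min(-2, -11) = -11
k (MIN): min(-13, 6, -15, -11) = -15
b (MAX): max(-12, -11, -15) = -11
M1 (MIN): min(1, -11) = -11
m (MIN): min(10, -14) = -14
n (MIN): min(11, -20, -19) = -20
p (MIN): min(-15, -19, 4, -14) = -19
c (MAX): max(-14, -20, -19) = -14
q (MIN): min(-16, 11, -17) = -17
r (MIN): min(-10, 13) = -10
s (MIN): min(1, -1) = -1
d (MAX): max(-17, -10, -1) = -1
t (MIN): min(16, 15, 0) = 0
u (MIN): min(6, -5) = -5
v (MIN): min(-2, 16, -7) = -7
e (MAX): max(0, -5, -7) = 0
M2 (MIN): min(-14, -1, 0) = -14
S0 (MAX): max(-11, -14) = -11
At S0, MAX picks M1 (highest: -11).
At M1, MIN picks b (lowest: -11).
At b, MAX picks j (highest: -11).
At j, MIN picks af (lowest: -11).
Terminal value -11.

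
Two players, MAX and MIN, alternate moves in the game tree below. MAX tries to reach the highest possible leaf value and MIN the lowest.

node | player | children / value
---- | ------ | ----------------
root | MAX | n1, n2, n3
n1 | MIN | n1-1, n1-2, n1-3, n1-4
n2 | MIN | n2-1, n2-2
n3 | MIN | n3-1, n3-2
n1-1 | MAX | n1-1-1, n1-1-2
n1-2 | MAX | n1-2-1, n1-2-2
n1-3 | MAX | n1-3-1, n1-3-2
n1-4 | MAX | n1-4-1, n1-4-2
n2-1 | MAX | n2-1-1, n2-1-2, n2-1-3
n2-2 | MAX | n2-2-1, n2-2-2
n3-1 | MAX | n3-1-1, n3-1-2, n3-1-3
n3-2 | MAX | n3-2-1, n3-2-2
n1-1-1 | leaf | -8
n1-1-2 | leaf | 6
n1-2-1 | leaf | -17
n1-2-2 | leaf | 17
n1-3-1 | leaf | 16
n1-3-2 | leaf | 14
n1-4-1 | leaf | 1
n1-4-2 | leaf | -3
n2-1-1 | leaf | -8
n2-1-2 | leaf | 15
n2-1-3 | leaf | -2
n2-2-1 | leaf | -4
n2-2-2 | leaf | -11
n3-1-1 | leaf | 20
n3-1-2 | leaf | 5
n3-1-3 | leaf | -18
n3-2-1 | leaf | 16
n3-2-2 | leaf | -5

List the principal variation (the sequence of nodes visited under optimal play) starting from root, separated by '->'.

root -> n3 -> n3-2 -> n3-2-1

n1-1 (MAX): max(-8, 6) = 6
n1-2 (MAX): max(-17, 17) = 17
n1-3 (MAX): max(16, 14) = 16
n1-4 (MAX): max(1, -3) = 1
n1 (MIN): min(6, 17, 16, 1) = 1
n2-1 (MAX): max(-8, 15, -2) = 15
n2-2 (MAX): max(-4, -11) = -4
n2 (MIN): min(15, -4) = -4
n3-1 (MAX): max(20, 5, -18) = 20
n3-2 (MAX): max(16, -5) = 16
n3 (MIN): min(20, 16) = 16
root (MAX): max(1, -4, 16) = 16
At root, MAX picks n3 (highest: 16).
At n3, MIN picks n3-2 (lowest: 16).
At n3-2, MAX picks n3-2-1 (highest: 16).
Terminal value 16.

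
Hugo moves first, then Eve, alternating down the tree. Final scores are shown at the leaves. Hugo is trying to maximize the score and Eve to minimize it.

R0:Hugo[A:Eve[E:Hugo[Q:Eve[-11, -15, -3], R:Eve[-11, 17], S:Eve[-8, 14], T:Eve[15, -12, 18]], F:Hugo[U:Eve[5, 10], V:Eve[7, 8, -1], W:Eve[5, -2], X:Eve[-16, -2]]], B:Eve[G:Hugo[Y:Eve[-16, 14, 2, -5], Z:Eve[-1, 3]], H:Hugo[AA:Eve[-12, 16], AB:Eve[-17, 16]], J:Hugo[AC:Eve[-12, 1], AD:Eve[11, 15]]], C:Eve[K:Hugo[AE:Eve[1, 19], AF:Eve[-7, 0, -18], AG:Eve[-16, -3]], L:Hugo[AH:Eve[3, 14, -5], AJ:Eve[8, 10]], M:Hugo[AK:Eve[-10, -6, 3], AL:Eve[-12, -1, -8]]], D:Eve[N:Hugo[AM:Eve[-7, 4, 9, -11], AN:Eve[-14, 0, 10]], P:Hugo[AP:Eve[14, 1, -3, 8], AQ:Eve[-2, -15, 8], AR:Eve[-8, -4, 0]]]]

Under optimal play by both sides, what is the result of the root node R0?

Q (Eve): min(-11, -15, -3) = -15
R (Eve): min(-11, 17) = -11
S (Eve): min(-8, 14) = -8
T (Eve): min(15, -12, 18) = -12
E (Hugo): max(-15, -11, -8, -12) = -8
U (Eve): min(5, 10) = 5
V (Eve): min(7, 8, -1) = -1
W (Eve): min(5, -2) = -2
X (Eve): min(-16, -2) = -16
F (Hugo): max(5, -1, -2, -16) = 5
A (Eve): min(-8, 5) = -8
Y (Eve): min(-16, 14, 2, -5) = -16
Z (Eve): min(-1, 3) = -1
G (Hugo): max(-16, -1) = -1
AA (Eve): min(-12, 16) = -12
AB (Eve): min(-17, 16) = -17
H (Hugo): max(-12, -17) = -12
AC (Eve): min(-12, 1) = -12
AD (Eve): min(11, 15) = 11
J (Hugo): max(-12, 11) = 11
B (Eve): min(-1, -12, 11) = -12
AE (Eve): min(1, 19) = 1
AF (Eve): min(-7, 0, -18) = -18
AG (Eve): min(-16, -3) = -16
K (Hugo): max(1, -18, -16) = 1
AH (Eve): min(3, 14, -5) = -5
AJ (Eve): min(8, 10) = 8
L (Hugo): max(-5, 8) = 8
AK (Eve): min(-10, -6, 3) = -10
AL (Eve): min(-12, -1, -8) = -12
M (Hugo): max(-10, -12) = -10
C (Eve): min(1, 8, -10) = -10
AM (Eve): min(-7, 4, 9, -11) = -11
AN (Eve): min(-14, 0, 10) = -14
N (Hugo): max(-11, -14) = -11
AP (Eve): min(14, 1, -3, 8) = -3
AQ (Eve): min(-2, -15, 8) = -15
AR (Eve): min(-8, -4, 0) = -8
P (Hugo): max(-3, -15, -8) = -3
D (Eve): min(-11, -3) = -11
R0 (Hugo): max(-8, -12, -10, -11) = -8

-8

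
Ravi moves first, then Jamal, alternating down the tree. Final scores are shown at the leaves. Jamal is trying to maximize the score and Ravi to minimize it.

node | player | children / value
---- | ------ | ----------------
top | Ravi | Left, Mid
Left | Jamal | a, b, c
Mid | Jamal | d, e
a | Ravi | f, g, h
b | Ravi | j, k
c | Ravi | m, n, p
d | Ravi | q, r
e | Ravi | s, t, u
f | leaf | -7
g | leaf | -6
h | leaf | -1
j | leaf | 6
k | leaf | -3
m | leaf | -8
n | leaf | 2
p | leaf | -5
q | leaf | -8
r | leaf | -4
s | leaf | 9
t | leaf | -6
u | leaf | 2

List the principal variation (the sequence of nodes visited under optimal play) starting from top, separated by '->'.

a (Ravi): min(-7, -6, -1) = -7
b (Ravi): min(6, -3) = -3
c (Ravi): min(-8, 2, -5) = -8
Left (Jamal): max(-7, -3, -8) = -3
d (Ravi): min(-8, -4) = -8
e (Ravi): min(9, -6, 2) = -6
Mid (Jamal): max(-8, -6) = -6
top (Ravi): min(-3, -6) = -6
At top, Ravi picks Mid (lowest: -6).
At Mid, Jamal picks e (highest: -6).
At e, Ravi picks t (lowest: -6).
Terminal value -6.

top -> Mid -> e -> t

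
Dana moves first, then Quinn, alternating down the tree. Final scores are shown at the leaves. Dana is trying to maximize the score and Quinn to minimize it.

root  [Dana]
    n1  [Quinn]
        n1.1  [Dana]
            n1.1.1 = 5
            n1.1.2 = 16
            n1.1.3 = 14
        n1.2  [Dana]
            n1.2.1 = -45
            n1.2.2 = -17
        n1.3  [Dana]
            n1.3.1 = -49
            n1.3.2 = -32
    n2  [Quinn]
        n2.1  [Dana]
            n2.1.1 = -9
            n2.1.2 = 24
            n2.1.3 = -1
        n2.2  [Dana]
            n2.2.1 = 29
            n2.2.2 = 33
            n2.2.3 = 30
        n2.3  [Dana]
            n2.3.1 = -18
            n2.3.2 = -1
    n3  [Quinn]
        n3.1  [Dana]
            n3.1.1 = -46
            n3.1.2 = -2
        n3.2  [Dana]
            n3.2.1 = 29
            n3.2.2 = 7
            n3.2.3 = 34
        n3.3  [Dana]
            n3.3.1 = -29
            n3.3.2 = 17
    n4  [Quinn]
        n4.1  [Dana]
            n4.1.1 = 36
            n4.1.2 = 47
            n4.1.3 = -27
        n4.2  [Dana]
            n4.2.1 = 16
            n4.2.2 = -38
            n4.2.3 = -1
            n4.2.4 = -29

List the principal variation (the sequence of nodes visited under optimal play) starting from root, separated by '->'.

root -> n4 -> n4.2 -> n4.2.1

n1.1 (Dana): max(5, 16, 14) = 16
n1.2 (Dana): max(-45, -17) = -17
n1.3 (Dana): max(-49, -32) = -32
n1 (Quinn): min(16, -17, -32) = -32
n2.1 (Dana): max(-9, 24, -1) = 24
n2.2 (Dana): max(29, 33, 30) = 33
n2.3 (Dana): max(-18, -1) = -1
n2 (Quinn): min(24, 33, -1) = -1
n3.1 (Dana): max(-46, -2) = -2
n3.2 (Dana): max(29, 7, 34) = 34
n3.3 (Dana): max(-29, 17) = 17
n3 (Quinn): min(-2, 34, 17) = -2
n4.1 (Dana): max(36, 47, -27) = 47
n4.2 (Dana): max(16, -38, -1, -29) = 16
n4 (Quinn): min(47, 16) = 16
root (Dana): max(-32, -1, -2, 16) = 16
At root, Dana picks n4 (highest: 16).
At n4, Quinn picks n4.2 (lowest: 16).
At n4.2, Dana picks n4.2.1 (highest: 16).
Terminal value 16.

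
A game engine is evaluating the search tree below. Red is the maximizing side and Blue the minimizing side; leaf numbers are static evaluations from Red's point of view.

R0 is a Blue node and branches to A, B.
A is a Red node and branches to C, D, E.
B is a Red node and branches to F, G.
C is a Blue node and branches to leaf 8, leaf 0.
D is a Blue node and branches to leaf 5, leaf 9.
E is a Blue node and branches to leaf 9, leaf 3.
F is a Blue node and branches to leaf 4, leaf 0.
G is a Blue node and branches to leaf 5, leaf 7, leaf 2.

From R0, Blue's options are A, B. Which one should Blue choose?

B

C (Blue): min(8, 0) = 0
D (Blue): min(5, 9) = 5
E (Blue): min(9, 3) = 3
A (Red): max(0, 5, 3) = 5
F (Blue): min(4, 0) = 0
G (Blue): min(5, 7, 2) = 2
B (Red): max(0, 2) = 2
R0 (Blue): min(5, 2) = 2
Blue at R0 wants the lowest of {A=5, B=2}, so chooses B.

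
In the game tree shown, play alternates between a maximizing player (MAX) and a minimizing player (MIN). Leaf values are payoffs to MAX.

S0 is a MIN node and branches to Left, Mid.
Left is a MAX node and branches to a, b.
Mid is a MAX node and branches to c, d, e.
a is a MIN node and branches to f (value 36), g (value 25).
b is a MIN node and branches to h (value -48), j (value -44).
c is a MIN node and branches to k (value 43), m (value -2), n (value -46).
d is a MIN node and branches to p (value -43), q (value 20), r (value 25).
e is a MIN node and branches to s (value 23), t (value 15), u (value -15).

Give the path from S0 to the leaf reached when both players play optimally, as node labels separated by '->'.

a (MIN): min(36, 25) = 25
b (MIN): min(-48, -44) = -48
Left (MAX): max(25, -48) = 25
c (MIN): min(43, -2, -46) = -46
d (MIN): min(-43, 20, 25) = -43
e (MIN): min(23, 15, -15) = -15
Mid (MAX): max(-46, -43, -15) = -15
S0 (MIN): min(25, -15) = -15
At S0, MIN picks Mid (lowest: -15).
At Mid, MAX picks e (highest: -15).
At e, MIN picks u (lowest: -15).
Terminal value -15.

S0 -> Mid -> e -> u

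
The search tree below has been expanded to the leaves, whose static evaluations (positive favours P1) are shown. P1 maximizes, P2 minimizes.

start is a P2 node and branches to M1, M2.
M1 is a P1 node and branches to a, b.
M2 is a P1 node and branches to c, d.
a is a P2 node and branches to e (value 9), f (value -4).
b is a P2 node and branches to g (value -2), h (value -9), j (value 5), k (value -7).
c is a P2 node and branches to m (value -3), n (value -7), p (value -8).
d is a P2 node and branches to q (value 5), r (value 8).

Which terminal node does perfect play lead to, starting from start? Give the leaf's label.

f

a (P2): min(9, -4) = -4
b (P2): min(-2, -9, 5, -7) = -9
M1 (P1): max(-4, -9) = -4
c (P2): min(-3, -7, -8) = -8
d (P2): min(5, 8) = 5
M2 (P1): max(-8, 5) = 5
start (P2): min(-4, 5) = -4
At start, P2 picks M1 (lowest: -4).
At M1, P1 picks a (highest: -4).
At a, P2 picks f (lowest: -4).
Terminal value -4.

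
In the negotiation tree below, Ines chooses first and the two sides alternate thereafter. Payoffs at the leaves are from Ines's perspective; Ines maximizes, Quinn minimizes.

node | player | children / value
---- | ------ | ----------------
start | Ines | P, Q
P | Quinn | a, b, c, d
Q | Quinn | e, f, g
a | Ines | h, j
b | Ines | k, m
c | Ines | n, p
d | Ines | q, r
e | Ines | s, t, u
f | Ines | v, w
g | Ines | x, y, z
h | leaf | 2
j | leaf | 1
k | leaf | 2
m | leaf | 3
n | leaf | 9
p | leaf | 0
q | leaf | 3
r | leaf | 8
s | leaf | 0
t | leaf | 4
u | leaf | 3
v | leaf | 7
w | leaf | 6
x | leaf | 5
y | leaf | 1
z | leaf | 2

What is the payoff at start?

a (Ines): max(2, 1) = 2
b (Ines): max(2, 3) = 3
c (Ines): max(9, 0) = 9
d (Ines): max(3, 8) = 8
P (Quinn): min(2, 3, 9, 8) = 2
e (Ines): max(0, 4, 3) = 4
f (Ines): max(7, 6) = 7
g (Ines): max(5, 1, 2) = 5
Q (Quinn): min(4, 7, 5) = 4
start (Ines): max(2, 4) = 4

4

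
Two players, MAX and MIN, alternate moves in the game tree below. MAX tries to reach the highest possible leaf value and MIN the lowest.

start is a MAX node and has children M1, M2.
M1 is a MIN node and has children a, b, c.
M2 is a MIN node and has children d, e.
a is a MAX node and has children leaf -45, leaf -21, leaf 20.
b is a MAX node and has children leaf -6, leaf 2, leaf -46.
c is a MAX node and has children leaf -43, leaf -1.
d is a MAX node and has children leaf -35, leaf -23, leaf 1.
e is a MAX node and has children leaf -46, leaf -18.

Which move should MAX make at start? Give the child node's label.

a (MAX): max(-45, -21, 20) = 20
b (MAX): max(-6, 2, -46) = 2
c (MAX): max(-43, -1) = -1
M1 (MIN): min(20, 2, -1) = -1
d (MAX): max(-35, -23, 1) = 1
e (MAX): max(-46, -18) = -18
M2 (MIN): min(1, -18) = -18
start (MAX): max(-1, -18) = -1
MAX at start wants the highest of {M1=-1, M2=-18}, so chooses M1.

M1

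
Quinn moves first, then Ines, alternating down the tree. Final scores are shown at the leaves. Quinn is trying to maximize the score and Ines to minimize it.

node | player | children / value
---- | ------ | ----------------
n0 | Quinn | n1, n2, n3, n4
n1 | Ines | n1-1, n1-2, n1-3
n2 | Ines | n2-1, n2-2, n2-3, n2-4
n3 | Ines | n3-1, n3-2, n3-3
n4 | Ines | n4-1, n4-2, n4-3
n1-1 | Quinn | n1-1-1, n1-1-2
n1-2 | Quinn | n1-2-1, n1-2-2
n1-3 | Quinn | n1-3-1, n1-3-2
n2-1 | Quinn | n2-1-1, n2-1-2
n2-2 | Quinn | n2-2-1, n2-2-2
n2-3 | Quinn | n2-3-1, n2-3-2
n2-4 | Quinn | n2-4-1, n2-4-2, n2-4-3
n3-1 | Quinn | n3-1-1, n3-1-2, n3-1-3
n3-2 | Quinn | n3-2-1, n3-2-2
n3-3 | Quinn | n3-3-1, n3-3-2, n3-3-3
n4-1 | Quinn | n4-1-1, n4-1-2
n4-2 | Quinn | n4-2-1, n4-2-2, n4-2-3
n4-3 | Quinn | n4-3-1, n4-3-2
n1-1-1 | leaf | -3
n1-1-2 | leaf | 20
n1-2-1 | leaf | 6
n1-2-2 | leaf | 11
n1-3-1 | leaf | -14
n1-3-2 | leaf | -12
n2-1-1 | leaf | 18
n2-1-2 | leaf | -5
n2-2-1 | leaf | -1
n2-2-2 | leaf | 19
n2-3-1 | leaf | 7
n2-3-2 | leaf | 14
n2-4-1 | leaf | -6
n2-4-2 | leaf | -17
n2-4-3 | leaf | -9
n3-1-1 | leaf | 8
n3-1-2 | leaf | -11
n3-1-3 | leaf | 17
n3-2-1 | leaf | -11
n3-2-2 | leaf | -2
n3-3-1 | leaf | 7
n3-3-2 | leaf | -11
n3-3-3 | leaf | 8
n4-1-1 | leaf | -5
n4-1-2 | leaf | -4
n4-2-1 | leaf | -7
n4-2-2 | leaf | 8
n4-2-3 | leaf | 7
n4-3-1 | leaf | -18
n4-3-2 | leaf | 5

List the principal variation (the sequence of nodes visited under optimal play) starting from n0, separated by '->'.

n1-1 (Quinn): max(-3, 20) = 20
n1-2 (Quinn): max(6, 11) = 11
n1-3 (Quinn): max(-14, -12) = -12
n1 (Ines): min(20, 11, -12) = -12
n2-1 (Quinn): max(18, -5) = 18
n2-2 (Quinn): max(-1, 19) = 19
n2-3 (Quinn): max(7, 14) = 14
n2-4 (Quinn): max(-6, -17, -9) = -6
n2 (Ines): min(18, 19, 14, -6) = -6
n3-1 (Quinn): max(8, -11, 17) = 17
n3-2 (Quinn): max(-11, -2) = -2
n3-3 (Quinn): max(7, -11, 8) = 8
n3 (Ines): min(17, -2, 8) = -2
n4-1 (Quinn): max(-5, -4) = -4
n4-2 (Quinn): max(-7, 8, 7) = 8
n4-3 (Quinn): max(-18, 5) = 5
n4 (Ines): min(-4, 8, 5) = -4
n0 (Quinn): max(-12, -6, -2, -4) = -2
At n0, Quinn picks n3 (highest: -2).
At n3, Ines picks n3-2 (lowest: -2).
At n3-2, Quinn picks n3-2-2 (highest: -2).
Terminal value -2.

n0 -> n3 -> n3-2 -> n3-2-2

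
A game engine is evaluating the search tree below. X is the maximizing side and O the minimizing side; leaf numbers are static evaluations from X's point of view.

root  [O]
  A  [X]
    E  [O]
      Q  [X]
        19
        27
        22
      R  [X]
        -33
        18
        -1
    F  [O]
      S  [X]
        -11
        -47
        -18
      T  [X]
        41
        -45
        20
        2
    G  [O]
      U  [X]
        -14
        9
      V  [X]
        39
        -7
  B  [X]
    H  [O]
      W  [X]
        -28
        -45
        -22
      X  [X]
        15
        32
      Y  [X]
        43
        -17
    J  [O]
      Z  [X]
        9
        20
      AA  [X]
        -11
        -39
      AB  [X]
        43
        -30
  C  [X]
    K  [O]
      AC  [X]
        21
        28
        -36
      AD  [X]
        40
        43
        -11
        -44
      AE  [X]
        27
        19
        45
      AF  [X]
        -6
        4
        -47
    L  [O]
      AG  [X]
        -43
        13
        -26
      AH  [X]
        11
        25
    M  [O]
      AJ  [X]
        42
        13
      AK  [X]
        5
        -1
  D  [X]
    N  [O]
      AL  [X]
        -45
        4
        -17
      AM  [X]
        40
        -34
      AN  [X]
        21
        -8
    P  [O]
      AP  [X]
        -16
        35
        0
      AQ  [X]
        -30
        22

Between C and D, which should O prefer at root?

C

AC (X): max(21, 28, -36) = 28
AD (X): max(40, 43, -11, -44) = 43
AE (X): max(27, 19, 45) = 45
AF (X): max(-6, 4, -47) = 4
K (O): min(28, 43, 45, 4) = 4
AG (X): max(-43, 13, -26) = 13
AH (X): max(11, 25) = 25
L (O): min(13, 25) = 13
AJ (X): max(42, 13) = 42
AK (X): max(5, -1) = 5
M (O): min(42, 5) = 5
C (X): max(4, 13, 5) = 13
AL (X): max(-45, 4, -17) = 4
AM (X): max(40, -34) = 40
AN (X): max(21, -8) = 21
N (O): min(4, 40, 21) = 4
AP (X): max(-16, 35, 0) = 35
AQ (X): max(-30, 22) = 22
P (O): min(35, 22) = 22
D (X): max(4, 22) = 22
O prefers the lower value; C=13, D=22. C is better since 13 < 22.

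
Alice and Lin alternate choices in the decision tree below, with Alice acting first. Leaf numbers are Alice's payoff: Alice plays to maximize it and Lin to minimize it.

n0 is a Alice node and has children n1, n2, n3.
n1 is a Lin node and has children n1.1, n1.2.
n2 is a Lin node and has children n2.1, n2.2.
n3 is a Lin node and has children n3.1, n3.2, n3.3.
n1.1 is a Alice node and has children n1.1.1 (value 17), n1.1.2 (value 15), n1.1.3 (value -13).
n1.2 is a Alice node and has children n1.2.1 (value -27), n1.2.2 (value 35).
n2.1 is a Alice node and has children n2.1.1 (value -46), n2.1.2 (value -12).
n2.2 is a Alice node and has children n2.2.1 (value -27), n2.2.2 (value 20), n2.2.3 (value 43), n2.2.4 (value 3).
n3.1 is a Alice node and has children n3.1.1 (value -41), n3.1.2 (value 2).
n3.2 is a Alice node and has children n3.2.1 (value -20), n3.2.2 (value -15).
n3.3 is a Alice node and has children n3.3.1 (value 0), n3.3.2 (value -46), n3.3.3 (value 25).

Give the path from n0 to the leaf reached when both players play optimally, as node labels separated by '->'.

n1.1 (Alice): max(17, 15, -13) = 17
n1.2 (Alice): max(-27, 35) = 35
n1 (Lin): min(17, 35) = 17
n2.1 (Alice): max(-46, -12) = -12
n2.2 (Alice): max(-27, 20, 43, 3) = 43
n2 (Lin): min(-12, 43) = -12
n3.1 (Alice): max(-41, 2) = 2
n3.2 (Alice): max(-20, -15) = -15
n3.3 (Alice): max(0, -46, 25) = 25
n3 (Lin): min(2, -15, 25) = -15
n0 (Alice): max(17, -12, -15) = 17
At n0, Alice picks n1 (highest: 17).
At n1, Lin picks n1.1 (lowest: 17).
At n1.1, Alice picks n1.1.1 (highest: 17).
Terminal value 17.

n0 -> n1 -> n1.1 -> n1.1.1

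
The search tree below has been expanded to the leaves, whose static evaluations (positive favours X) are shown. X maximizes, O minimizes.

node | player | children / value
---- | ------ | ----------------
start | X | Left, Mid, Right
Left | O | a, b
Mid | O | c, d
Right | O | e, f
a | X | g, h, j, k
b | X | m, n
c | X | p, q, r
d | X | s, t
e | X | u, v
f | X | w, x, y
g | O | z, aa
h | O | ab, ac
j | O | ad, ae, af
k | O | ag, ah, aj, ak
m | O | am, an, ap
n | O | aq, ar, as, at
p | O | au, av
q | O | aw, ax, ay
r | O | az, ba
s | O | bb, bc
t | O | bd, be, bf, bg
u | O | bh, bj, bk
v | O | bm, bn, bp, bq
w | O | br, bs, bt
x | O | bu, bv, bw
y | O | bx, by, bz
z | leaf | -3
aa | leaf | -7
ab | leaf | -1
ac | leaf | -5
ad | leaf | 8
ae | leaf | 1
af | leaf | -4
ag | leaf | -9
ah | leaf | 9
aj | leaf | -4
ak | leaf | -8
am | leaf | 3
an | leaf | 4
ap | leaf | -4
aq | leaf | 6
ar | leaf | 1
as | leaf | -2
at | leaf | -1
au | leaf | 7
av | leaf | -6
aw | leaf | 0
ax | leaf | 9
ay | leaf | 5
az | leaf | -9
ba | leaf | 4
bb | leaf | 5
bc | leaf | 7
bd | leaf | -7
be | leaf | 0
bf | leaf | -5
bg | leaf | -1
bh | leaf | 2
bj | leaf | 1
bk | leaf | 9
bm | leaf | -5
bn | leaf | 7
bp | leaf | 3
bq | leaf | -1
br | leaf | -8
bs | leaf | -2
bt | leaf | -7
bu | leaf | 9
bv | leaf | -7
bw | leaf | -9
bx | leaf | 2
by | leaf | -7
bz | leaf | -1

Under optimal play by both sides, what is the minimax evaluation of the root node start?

g (O): min(-3, -7) = -7
h (O): min(-1, -5) = -5
j (O): min(8, 1, -4) = -4
k (O): min(-9, 9, -4, -8) = -9
a (X): max(-7, -5, -4, -9) = -4
m (O): min(3, 4, -4) = -4
n (O): min(6, 1, -2, -1) = -2
b (X): max(-4, -2) = -2
Left (O): min(-4, -2) = -4
p (O): min(7, -6) = -6
q (O): min(0, 9, 5) = 0
r (O): min(-9, 4) = -9
c (X): max(-6, 0, -9) = 0
s (O): min(5, 7) = 5
t (O): min(-7, 0, -5, -1) = -7
d (X): max(5, -7) = 5
Mid (O): min(0, 5) = 0
u (O): min(2, 1, 9) = 1
v (O): min(-5, 7, 3, -1) = -5
e (X): max(1, -5) = 1
w (O): min(-8, -2, -7) = -8
x (O): min(9, -7, -9) = -9
y (O): min(2, -7, -1) = -7
f (X): max(-8, -9, -7) = -7
Right (O): min(1, -7) = -7
start (X): max(-4, 0, -7) = 0

0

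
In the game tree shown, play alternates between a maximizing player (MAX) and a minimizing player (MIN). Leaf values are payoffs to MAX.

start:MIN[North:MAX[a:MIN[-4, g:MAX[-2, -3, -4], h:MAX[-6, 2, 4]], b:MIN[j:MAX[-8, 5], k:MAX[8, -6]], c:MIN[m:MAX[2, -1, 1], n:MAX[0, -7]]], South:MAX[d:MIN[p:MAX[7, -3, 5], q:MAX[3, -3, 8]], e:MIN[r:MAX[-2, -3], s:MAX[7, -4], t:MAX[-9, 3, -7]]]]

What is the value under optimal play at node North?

g (MAX): max(-2, -3, -4) = -2
h (MAX): max(-6, 2, 4) = 4
a (MIN): min(-4, -2, 4) = -4
j (MAX): max(-8, 5) = 5
k (MAX): max(8, -6) = 8
b (MIN): min(5, 8) = 5
m (MAX): max(2, -1, 1) = 2
n (MAX): max(0, -7) = 0
c (MIN): min(2, 0) = 0
North (MAX): max(-4, 5, 0) = 5

5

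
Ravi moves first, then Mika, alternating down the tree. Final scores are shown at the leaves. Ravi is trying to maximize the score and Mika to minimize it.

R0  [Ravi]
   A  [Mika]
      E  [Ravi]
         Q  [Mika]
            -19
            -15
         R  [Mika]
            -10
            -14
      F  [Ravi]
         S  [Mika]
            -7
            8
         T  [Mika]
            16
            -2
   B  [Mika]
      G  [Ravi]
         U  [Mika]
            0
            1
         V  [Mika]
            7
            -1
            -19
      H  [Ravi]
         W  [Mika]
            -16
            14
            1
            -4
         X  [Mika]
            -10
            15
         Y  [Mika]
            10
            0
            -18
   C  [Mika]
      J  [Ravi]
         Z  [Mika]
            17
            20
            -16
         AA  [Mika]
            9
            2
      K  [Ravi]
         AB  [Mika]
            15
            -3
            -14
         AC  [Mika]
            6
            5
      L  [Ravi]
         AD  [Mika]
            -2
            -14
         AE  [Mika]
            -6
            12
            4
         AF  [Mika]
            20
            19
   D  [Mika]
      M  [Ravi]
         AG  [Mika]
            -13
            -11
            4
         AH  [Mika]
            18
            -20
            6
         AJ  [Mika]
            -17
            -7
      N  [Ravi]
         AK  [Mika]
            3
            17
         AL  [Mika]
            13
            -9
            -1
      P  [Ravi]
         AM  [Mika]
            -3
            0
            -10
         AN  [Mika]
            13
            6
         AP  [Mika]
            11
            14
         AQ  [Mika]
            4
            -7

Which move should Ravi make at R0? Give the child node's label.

C

Q (Mika): min(-19, -15) = -19
R (Mika): min(-10, -14) = -14
E (Ravi): max(-19, -14) = -14
S (Mika): min(-7, 8) = -7
T (Mika): min(16, -2) = -2
F (Ravi): max(-7, -2) = -2
A (Mika): min(-14, -2) = -14
U (Mika): min(0, 1) = 0
V (Mika): min(7, -1, -19) = -19
G (Ravi): max(0, -19) = 0
W (Mika): min(-16, 14, 1, -4) = -16
X (Mika): min(-10, 15) = -10
Y (Mika): min(10, 0, -18) = -18
H (Ravi): max(-16, -10, -18) = -10
B (Mika): min(0, -10) = -10
Z (Mika): min(17, 20, -16) = -16
AA (Mika): min(9, 2) = 2
J (Ravi): max(-16, 2) = 2
AB (Mika): min(15, -3, -14) = -14
AC (Mika): min(6, 5) = 5
K (Ravi): max(-14, 5) = 5
AD (Mika): min(-2, -14) = -14
AE (Mika): min(-6, 12, 4) = -6
AF (Mika): min(20, 19) = 19
L (Ravi): max(-14, -6, 19) = 19
C (Mika): min(2, 5, 19) = 2
AG (Mika): min(-13, -11, 4) = -13
AH (Mika): min(18, -20, 6) = -20
AJ (Mika): min(-17, -7) = -17
M (Ravi): max(-13, -20, -17) = -13
AK (Mika): min(3, 17) = 3
AL (Mika): min(13, -9, -1) = -9
N (Ravi): max(3, -9) = 3
AM (Mika): min(-3, 0, -10) = -10
AN (Mika): min(13, 6) = 6
AP (Mika): min(11, 14) = 11
AQ (Mika): min(4, -7) = -7
P (Ravi): max(-10, 6, 11, -7) = 11
D (Mika): min(-13, 3, 11) = -13
R0 (Ravi): max(-14, -10, 2, -13) = 2
Ravi at R0 wants the highest of {A=-14, B=-10, C=2, D=-13}, so chooses C.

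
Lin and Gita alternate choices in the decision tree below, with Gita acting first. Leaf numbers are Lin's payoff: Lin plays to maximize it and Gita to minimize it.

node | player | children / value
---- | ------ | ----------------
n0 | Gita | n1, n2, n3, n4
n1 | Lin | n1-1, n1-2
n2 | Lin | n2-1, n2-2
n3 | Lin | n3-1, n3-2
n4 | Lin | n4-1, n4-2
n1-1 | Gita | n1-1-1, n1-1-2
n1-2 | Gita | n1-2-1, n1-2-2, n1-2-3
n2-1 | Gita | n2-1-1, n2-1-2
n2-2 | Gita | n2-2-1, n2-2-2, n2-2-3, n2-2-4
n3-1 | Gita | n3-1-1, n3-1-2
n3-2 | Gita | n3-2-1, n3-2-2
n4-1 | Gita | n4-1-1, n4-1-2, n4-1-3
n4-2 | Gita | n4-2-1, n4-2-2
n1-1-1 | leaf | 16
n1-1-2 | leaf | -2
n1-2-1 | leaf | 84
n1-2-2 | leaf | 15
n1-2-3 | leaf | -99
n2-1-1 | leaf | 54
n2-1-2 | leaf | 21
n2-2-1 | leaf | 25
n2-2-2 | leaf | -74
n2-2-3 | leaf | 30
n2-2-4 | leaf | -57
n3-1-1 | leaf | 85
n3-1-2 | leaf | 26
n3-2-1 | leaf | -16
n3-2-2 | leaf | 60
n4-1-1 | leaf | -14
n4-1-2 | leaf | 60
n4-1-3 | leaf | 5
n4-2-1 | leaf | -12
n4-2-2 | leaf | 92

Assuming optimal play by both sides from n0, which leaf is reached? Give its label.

n4-2-1

n1-1 (Gita): min(16, -2) = -2
n1-2 (Gita): min(84, 15, -99) = -99
n1 (Lin): max(-2, -99) = -2
n2-1 (Gita): min(54, 21) = 21
n2-2 (Gita): min(25, -74, 30, -57) = -74
n2 (Lin): max(21, -74) = 21
n3-1 (Gita): min(85, 26) = 26
n3-2 (Gita): min(-16, 60) = -16
n3 (Lin): max(26, -16) = 26
n4-1 (Gita): min(-14, 60, 5) = -14
n4-2 (Gita): min(-12, 92) = -12
n4 (Lin): max(-14, -12) = -12
n0 (Gita): min(-2, 21, 26, -12) = -12
At n0, Gita picks n4 (lowest: -12).
At n4, Lin picks n4-2 (highest: -12).
At n4-2, Gita picks n4-2-1 (lowest: -12).
Terminal value -12.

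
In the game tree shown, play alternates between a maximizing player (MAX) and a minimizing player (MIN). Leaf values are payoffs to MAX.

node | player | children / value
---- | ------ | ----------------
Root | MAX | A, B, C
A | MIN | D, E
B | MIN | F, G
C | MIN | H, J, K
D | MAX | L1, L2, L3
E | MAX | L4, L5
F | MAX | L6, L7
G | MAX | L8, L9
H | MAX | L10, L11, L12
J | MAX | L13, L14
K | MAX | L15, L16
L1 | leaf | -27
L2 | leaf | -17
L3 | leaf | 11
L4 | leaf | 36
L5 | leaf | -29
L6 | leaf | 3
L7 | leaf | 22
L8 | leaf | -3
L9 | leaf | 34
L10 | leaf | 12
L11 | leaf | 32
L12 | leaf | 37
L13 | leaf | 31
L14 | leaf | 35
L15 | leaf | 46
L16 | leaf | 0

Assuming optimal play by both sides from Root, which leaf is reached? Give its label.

D (MAX): max(-27, -17, 11) = 11
E (MAX): max(36, -29) = 36
A (MIN): min(11, 36) = 11
F (MAX): max(3, 22) = 22
G (MAX): max(-3, 34) = 34
B (MIN): min(22, 34) = 22
H (MAX): max(12, 32, 37) = 37
J (MAX): max(31, 35) = 35
K (MAX): max(46, 0) = 46
C (MIN): min(37, 35, 46) = 35
Root (MAX): max(11, 22, 35) = 35
At Root, MAX picks C (highest: 35).
At C, MIN picks J (lowest: 35).
At J, MAX picks L14 (highest: 35).
Terminal value 35.

L14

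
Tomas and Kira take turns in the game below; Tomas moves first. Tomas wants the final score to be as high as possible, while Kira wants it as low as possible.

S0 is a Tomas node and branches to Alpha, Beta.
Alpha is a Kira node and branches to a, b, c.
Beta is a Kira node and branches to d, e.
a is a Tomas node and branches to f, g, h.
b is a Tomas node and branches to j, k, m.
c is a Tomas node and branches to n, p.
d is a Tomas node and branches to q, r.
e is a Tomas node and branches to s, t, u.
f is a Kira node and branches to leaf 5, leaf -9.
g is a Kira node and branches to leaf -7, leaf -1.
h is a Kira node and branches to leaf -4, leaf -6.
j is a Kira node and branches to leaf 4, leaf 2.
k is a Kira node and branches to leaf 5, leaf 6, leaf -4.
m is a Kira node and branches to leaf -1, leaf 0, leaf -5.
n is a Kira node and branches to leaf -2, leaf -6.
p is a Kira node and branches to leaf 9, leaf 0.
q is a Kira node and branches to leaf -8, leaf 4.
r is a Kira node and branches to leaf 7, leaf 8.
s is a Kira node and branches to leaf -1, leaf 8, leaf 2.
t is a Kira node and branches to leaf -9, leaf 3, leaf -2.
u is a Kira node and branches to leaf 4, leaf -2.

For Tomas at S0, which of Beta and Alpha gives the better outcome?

q (Kira): min(-8, 4) = -8
r (Kira): min(7, 8) = 7
d (Tomas): max(-8, 7) = 7
s (Kira): min(-1, 8, 2) = -1
t (Kira): min(-9, 3, -2) = -9
u (Kira): min(4, -2) = -2
e (Tomas): max(-1, -9, -2) = -1
Beta (Kira): min(7, -1) = -1
f (Kira): min(5, -9) = -9
g (Kira): min(-7, -1) = -7
h (Kira): min(-4, -6) = -6
a (Tomas): max(-9, -7, -6) = -6
j (Kira): min(4, 2) = 2
k (Kira): min(5, 6, -4) = -4
m (Kira): min(-1, 0, -5) = -5
b (Tomas): max(2, -4, -5) = 2
n (Kira): min(-2, -6) = -6
p (Kira): min(9, 0) = 0
c (Tomas): max(-6, 0) = 0
Alpha (Kira): min(-6, 2, 0) = -6
Tomas prefers the higher value; Beta=-1, Alpha=-6. Beta is better since -1 > -6.

Beta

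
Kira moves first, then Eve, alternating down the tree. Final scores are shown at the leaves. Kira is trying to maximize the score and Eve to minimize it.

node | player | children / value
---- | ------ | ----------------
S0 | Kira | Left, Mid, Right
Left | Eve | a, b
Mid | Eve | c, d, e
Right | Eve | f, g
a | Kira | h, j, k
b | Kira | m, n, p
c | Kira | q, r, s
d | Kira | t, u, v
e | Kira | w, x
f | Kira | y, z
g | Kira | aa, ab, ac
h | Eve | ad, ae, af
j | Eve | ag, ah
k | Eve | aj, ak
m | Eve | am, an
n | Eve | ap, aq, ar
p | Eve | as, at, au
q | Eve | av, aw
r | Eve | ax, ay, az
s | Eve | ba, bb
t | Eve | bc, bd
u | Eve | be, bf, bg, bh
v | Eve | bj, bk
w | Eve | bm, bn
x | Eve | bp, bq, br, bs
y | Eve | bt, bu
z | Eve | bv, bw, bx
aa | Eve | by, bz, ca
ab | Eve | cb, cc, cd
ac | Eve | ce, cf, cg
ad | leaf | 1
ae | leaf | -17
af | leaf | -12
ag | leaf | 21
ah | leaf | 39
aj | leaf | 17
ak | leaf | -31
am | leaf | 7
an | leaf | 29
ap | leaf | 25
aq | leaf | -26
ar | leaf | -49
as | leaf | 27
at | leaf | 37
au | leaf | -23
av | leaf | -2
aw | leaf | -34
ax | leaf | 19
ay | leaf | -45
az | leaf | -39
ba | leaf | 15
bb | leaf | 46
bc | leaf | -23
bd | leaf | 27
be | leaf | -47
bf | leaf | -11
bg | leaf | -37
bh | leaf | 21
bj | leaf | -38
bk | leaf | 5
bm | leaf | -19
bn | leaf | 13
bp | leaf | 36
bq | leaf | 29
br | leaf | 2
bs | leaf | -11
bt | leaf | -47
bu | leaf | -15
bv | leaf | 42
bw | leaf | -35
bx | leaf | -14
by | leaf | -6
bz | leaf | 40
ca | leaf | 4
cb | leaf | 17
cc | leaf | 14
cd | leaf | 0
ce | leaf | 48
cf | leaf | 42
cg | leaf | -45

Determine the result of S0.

7

h (Eve): min(1, -17, -12) = -17
j (Eve): min(21, 39) = 21
k (Eve): min(17, -31) = -31
a (Kira): max(-17, 21, -31) = 21
m (Eve): min(7, 29) = 7
n (Eve): min(25, -26, -49) = -49
p (Eve): min(27, 37, -23) = -23
b (Kira): max(7, -49, -23) = 7
Left (Eve): min(21, 7) = 7
q (Eve): min(-2, -34) = -34
r (Eve): min(19, -45, -39) = -45
s (Eve): min(15, 46) = 15
c (Kira): max(-34, -45, 15) = 15
t (Eve): min(-23, 27) = -23
u (Eve): min(-47, -11, -37, 21) = -47
v (Eve): min(-38, 5) = -38
d (Kira): max(-23, -47, -38) = -23
w (Eve): min(-19, 13) = -19
x (Eve): min(36, 29, 2, -11) = -11
e (Kira): max(-19, -11) = -11
Mid (Eve): min(15, -23, -11) = -23
y (Eve): min(-47, -15) = -47
z (Eve): min(42, -35, -14) = -35
f (Kira): max(-47, -35) = -35
aa (Eve): min(-6, 40, 4) = -6
ab (Eve): min(17, 14, 0) = 0
ac (Eve): min(48, 42, -45) = -45
g (Kira): max(-6, 0, -45) = 0
Right (Eve): min(-35, 0) = -35
S0 (Kira): max(7, -23, -35) = 7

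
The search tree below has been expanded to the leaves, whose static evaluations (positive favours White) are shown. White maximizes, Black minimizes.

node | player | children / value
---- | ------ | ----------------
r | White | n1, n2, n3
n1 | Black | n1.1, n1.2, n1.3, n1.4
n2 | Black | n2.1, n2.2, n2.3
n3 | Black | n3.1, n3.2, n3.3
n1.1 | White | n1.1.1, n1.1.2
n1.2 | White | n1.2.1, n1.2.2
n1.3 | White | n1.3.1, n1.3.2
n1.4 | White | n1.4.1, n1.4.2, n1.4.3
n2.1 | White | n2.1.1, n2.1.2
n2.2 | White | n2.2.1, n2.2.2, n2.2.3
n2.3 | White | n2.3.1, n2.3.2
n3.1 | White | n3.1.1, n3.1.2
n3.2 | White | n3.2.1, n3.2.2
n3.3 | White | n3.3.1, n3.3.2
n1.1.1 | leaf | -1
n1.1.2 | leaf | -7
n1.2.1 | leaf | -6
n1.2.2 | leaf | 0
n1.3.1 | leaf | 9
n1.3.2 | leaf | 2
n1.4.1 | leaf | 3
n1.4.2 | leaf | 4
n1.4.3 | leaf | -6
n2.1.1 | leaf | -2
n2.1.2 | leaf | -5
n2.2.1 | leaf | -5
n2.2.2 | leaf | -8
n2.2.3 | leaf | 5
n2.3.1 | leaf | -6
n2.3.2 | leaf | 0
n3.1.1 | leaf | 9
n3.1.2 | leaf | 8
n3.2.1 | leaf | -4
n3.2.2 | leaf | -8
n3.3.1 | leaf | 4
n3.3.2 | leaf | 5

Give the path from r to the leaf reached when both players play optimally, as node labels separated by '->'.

n1.1 (White): max(-1, -7) = -1
n1.2 (White): max(-6, 0) = 0
n1.3 (White): max(9, 2) = 9
n1.4 (White): max(3, 4, -6) = 4
n1 (Black): min(-1, 0, 9, 4) = -1
n2.1 (White): max(-2, -5) = -2
n2.2 (White): max(-5, -8, 5) = 5
n2.3 (White): max(-6, 0) = 0
n2 (Black): min(-2, 5, 0) = -2
n3.1 (White): max(9, 8) = 9
n3.2 (White): max(-4, -8) = -4
n3.3 (White): max(4, 5) = 5
n3 (Black): min(9, -4, 5) = -4
r (White): max(-1, -2, -4) = -1
At r, White picks n1 (highest: -1).
At n1, Black picks n1.1 (lowest: -1).
At n1.1, White picks n1.1.1 (highest: -1).
Terminal value -1.

r -> n1 -> n1.1 -> n1.1.1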